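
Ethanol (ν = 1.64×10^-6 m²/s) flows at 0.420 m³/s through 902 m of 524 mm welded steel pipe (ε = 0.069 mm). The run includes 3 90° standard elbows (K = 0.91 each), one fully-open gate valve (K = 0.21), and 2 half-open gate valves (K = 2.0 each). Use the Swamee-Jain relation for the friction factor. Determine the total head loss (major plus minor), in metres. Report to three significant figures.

H_L ≈ 6.17 m

V = 4Q/(πD²) = 1.948 m/s; V²/2g = 0.1933 m
Re = 6.22×10^5, ε/D = 1.32×10^-4 → f = 0.01451 (Swamee-Jain)
Major: h_f = f(L/D)·V²/2g = 0.01451·1721·0.1933 = 4.828 m
Minor: ΣK = 6.94; h_m = ΣK·V²/2g = 1.342 m
Total H_L = 4.828 + 1.342 = 6.170 m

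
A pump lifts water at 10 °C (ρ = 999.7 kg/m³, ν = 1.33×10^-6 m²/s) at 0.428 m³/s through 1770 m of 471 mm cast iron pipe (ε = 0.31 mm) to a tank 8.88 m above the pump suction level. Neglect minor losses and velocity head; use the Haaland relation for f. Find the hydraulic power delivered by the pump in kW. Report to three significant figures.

P_hyd ≈ 126 kW

V = 4Q/(πD²) = 2.456 m/s; Re = 8.70×10^5; ε/D = 6.58×10^-4; f = 0.01823
h_f = f(L/D)V²/2g = 21.07 m
Total head H = z + h_f = 8.88 + 21.07 = 29.95 m
P_hyd = ρgQH = 999.7·9.81·0.428·29.95 = 125.7 kW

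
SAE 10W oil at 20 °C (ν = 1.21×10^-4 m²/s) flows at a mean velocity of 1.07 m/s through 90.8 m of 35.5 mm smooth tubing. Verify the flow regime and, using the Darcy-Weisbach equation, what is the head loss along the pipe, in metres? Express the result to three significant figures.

h_f ≈ 30.4 m

Re = VD/ν = 1.07·0.03550/1.21×10^-4 = 314 → laminar (Re < 2300)
f = 64/Re = 0.2039
h_f = f(L/D)V²/(2g) = 0.2039·(90.8/0.03550)·1.07²/(2·9.81) = 30.43 m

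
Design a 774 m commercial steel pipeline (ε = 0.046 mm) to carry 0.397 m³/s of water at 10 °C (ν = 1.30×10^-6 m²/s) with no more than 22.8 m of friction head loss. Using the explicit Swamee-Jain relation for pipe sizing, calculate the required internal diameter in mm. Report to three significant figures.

Swamee-Jain (Type III): D = 0.66·[ε^1.25·(LQ²/(gh_f))^4.75 + ν·Q^9.4·(L/(gh_f))^5.2]^0.04
LQ²/(gh_f) = 0.5454; L/(gh_f) = 3.460
Term 1 = ε^1.25·(…)^4.75 = 2.13×10^-7; Term 2 = ν·Q^9.4·(…)^5.2 = 1.40×10^-7
D = 0.66·(2.13×10^-7 + 1.40×10^-7)^0.04 = 0.3643 m = 364 mm
Check: V = 3.81 m/s, Re = 1.07×10^6, f = 0.01381, h_f = 21.7 m ≈ 22.8 m ✓

D ≈ 364 mm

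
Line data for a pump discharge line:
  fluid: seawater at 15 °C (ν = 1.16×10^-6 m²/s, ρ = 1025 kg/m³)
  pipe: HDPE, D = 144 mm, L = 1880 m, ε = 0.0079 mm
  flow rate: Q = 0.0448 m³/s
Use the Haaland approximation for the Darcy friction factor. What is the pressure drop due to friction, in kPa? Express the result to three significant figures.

Δp ≈ 735 kPa

V = 4Q/(πD²) = 4·0.0448/(π·0.144²) = 2.751 m/s
Re = VD/ν = 2.751·0.144/1.16×10^-6 = 3.41×10^5 → turbulent
ε/D = 0.0079/144 = 5.49×10^-5
Haaland: f = 0.01453
h_f = f(L/D)V²/(2g) = 0.01453·(1880/0.144)·2.751²/(2·9.81) = 73.14 m
Δp = ρg·h_f = 1025·9.81·73.14 = 735.4 kPa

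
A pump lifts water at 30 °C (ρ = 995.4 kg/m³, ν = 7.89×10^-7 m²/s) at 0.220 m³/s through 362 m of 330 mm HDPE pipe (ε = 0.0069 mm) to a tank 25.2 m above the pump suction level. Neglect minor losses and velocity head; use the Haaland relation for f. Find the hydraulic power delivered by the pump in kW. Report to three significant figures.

V = 4Q/(πD²) = 2.572 m/s; Re = 1.08×10^6; ε/D = 2.09×10^-5; f = 0.01186
h_f = f(L/D)V²/2g = 4.386 m
Total head H = z + h_f = 25.2 + 4.386 = 29.59 m
P_hyd = ρgQH = 995.4·9.81·0.220·29.59 = 63.56 kW

P_hyd ≈ 63.6 kW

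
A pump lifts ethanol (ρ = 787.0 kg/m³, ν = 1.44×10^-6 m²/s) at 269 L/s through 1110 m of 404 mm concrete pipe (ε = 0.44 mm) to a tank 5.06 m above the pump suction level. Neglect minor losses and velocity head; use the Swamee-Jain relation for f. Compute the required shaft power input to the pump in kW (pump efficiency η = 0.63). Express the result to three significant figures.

V = 4Q/(πD²) = 2.098 m/s; Re = 5.89×10^5; ε/D = 0.00109; f = 0.02064
h_f = f(L/D)V²/2g = 12.73 m
Total head H = z + h_f = 5.06 + 12.73 = 17.79 m
P_hyd = ρgQH = 787.0·9.81·0.269·17.79 = 36.95 kW
P_shaft = P_hyd/η = 36.95/0.63 = 58.65 kW

P_shaft ≈ 58.6 kW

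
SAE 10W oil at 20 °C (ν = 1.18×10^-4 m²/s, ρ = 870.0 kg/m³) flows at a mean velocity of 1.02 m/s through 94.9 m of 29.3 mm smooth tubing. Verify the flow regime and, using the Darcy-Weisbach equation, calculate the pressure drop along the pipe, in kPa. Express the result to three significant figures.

Re = VD/ν = 1.02·0.02930/1.18×10^-4 = 253 → laminar (Re < 2300)
f = 64/Re = 0.2527
h_f = f(L/D)V²/(2g) = 0.2527·(94.9/0.02930)·1.02²/(2·9.81) = 43.40 m
Δp = ρg·h_f = 870.0·9.81·43.40 = 370.4 kPa

Δp ≈ 370 kPa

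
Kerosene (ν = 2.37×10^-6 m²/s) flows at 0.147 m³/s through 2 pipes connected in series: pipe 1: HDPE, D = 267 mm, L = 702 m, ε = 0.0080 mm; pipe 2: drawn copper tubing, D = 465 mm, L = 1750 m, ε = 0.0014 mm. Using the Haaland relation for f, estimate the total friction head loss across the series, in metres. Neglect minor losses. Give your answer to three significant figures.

Pipe 1: V = 2.625 m/s, Re = 2.96×10^5, ε/D = 3.00×10^-5, f = 0.01463, h_1 = f(L/D)V²/2g = 13.52 m
Pipe 2: V = 0.8656 m/s, Re = 1.70×10^5, ε/D = 3.01×10^-6, f = 0.01602, h_2 = f(L/D)V²/2g = 2.302 m
Series → Q common, losses add: H = Σh = 15.82 m

H ≈ 15.8 m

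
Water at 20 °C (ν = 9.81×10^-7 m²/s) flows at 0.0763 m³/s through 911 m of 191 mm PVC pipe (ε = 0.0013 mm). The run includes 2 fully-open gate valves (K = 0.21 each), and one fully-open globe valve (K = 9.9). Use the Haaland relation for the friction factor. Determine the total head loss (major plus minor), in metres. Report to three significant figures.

V = 4Q/(πD²) = 2.663 m/s; V²/2g = 0.3614 m
Re = 5.18×10^5, ε/D = 6.81×10^-6 → f = 0.01306 (Haaland)
Major: h_f = f(L/D)·V²/2g = 0.01306·4770·0.3614 = 22.51 m
Minor: ΣK = 10.3; h_m = ΣK·V²/2g = 3.730 m
Total H_L = 22.51 + 3.730 = 26.24 m

H_L ≈ 26.2 m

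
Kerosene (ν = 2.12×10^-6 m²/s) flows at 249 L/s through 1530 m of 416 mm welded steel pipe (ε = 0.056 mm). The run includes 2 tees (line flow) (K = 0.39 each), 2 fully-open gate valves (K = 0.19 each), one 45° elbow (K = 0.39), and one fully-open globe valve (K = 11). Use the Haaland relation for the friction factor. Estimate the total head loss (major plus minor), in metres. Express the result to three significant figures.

H_L ≈ 11.7 m

V = 4Q/(πD²) = 1.832 m/s; V²/2g = 0.1711 m
Re = 3.59×10^5, ε/D = 1.35×10^-4 → f = 0.01518 (Haaland)
Major: h_f = f(L/D)·V²/2g = 0.01518·3678·0.1711 = 9.553 m
Minor: ΣK = 12.6; h_m = ΣK·V²/2g = 2.147 m
Total H_L = 9.553 + 2.147 = 11.70 m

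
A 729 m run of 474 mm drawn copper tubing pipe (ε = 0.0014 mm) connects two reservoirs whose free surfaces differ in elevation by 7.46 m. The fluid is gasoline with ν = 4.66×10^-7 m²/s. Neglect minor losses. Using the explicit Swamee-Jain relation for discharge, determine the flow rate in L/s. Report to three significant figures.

Q ≈ 550 L/s

Swamee-Jain (Type II): Q = -0.965·√(gD⁵h_f/L)·ln[ε/(3.7D) + √(3.17ν²L/(gD³h_f))]
√(gD⁵h_f/L) = √(9.81·0.474⁵·7.46/729) = 0.04901
ε/(3.7D) = 7.98×10^-7; √(3.17ν²L/(gD³h_f)) = 8.02×10^-6
Q = -0.965·0.04901·ln(8.823×10^-6) = 0.5504 m³/s
Check: V = 3.12 m/s, Re = 3.17×10^6, f = 0.009797, h_f = 7.47 m ≈ 7.46 m ✓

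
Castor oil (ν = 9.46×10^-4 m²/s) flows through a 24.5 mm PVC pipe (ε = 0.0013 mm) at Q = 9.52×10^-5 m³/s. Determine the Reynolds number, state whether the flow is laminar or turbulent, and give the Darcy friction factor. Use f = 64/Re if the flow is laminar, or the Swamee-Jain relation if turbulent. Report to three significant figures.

V = 4Q/(πD²) = 0.2019 m/s
Re = VD/ν = 0.2019·0.0245/9.46×10^-4 = 5.23
Re < 2300 → laminar → f = 64/Re = 12.24

Re ≈ 5.23; laminar; f = 64/Re ≈ 12.2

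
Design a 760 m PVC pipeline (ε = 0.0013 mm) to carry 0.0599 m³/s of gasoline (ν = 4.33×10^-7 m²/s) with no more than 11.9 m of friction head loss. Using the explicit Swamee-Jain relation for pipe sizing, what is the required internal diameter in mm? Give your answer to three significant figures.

D ≈ 188 mm

Swamee-Jain (Type III): D = 0.66·[ε^1.25·(LQ²/(gh_f))^4.75 + ν·Q^9.4·(L/(gh_f))^5.2]^0.04
LQ²/(gh_f) = 0.02336; L/(gh_f) = 6.510
Term 1 = ε^1.25·(…)^4.75 = 7.81×10^-16; Term 2 = ν·Q^9.4·(…)^5.2 = 2.37×10^-14
D = 0.66·(7.81×10^-16 + 2.37×10^-14)^0.04 = 0.1884 m = 188 mm
Check: V = 2.15 m/s, Re = 9.35×10^5, f = 0.01190, h_f = 11.3 m ≈ 11.9 m ✓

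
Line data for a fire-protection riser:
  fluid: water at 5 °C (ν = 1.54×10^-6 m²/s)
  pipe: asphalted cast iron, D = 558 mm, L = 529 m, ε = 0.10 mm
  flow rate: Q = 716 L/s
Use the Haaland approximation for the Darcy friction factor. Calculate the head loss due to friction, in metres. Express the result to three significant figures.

V = 4Q/(πD²) = 4·0.716/(π·0.558²) = 2.928 m/s
Re = VD/ν = 2.928·0.558/1.54×10^-6 = 1.06×10^6 → turbulent
ε/D = 0.10/558 = 1.79×10^-4
Haaland: f = 0.01432
h_f = f(L/D)V²/(2g) = 0.01432·(529/0.558)·2.928²/(2·9.81) = 5.930 m

h_f ≈ 5.93 m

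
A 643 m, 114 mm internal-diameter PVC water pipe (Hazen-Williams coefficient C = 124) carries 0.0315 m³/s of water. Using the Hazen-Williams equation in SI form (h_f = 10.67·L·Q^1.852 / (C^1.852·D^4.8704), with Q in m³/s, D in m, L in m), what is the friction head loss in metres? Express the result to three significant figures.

h_f = 10.67·643·0.0315^1.852 / (124^1.852·0.114^4.8704) = 59.09 m

h_f ≈ 59.1 m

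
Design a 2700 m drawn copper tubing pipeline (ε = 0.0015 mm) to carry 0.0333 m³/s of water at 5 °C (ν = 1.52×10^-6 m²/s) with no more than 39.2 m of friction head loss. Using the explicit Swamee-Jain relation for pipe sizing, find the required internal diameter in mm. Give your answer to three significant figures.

Swamee-Jain (Type III): D = 0.66·[ε^1.25·(LQ²/(gh_f))^4.75 + ν·Q^9.4·(L/(gh_f))^5.2]^0.04
LQ²/(gh_f) = 0.007786; L/(gh_f) = 7.021
Term 1 = ε^1.25·(…)^4.75 = 5.06×10^-18; Term 2 = ν·Q^9.4·(…)^5.2 = 4.94×10^-16
D = 0.66·(5.06×10^-18 + 4.94×10^-16)^0.04 = 0.1612 m = 161 mm
Check: V = 1.63 m/s, Re = 1.73×10^5, f = 0.01606, h_f = 36.4 m ≈ 39.2 m ✓

D ≈ 161 mm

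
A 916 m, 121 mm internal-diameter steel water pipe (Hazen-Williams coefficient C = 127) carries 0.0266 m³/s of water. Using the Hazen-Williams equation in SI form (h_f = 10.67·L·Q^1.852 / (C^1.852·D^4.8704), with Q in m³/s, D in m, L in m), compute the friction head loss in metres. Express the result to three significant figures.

h_f ≈ 44.0 m

h_f = 10.67·916·0.0266^1.852 / (127^1.852·0.121^4.8704) = 44.05 m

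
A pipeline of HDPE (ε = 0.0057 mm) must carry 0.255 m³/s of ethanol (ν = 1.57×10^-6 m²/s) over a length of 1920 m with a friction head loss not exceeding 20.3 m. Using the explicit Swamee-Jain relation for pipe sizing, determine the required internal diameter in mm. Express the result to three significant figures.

Swamee-Jain (Type III): D = 0.66·[ε^1.25·(LQ²/(gh_f))^4.75 + ν·Q^9.4·(L/(gh_f))^5.2]^0.04
LQ²/(gh_f) = 0.6269; L/(gh_f) = 9.641
Term 1 = ε^1.25·(…)^4.75 = 3.03×10^-8; Term 2 = ν·Q^9.4·(…)^5.2 = 5.43×10^-7
D = 0.66·(3.03×10^-8 + 5.43×10^-7)^0.04 = 0.3714 m = 371 mm
Check: V = 2.35 m/s, Re = 5.57×10^5, f = 0.01310, h_f = 19.1 m ≈ 20.3 m ✓

D ≈ 371 mm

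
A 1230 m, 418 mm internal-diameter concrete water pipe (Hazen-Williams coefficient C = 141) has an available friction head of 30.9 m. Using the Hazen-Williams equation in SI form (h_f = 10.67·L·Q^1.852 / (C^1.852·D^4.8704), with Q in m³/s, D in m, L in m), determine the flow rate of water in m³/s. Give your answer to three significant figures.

Q ≈ 0.542 m³/s

Rearranging: Q = [h_f·C^1.852·D^4.8704 / (10.67·L)]^(1/1.852)
Q = [30.9·141^1.852·0.418^4.8704 / (10.67·1230)]^0.540 = 0.5419 m³/s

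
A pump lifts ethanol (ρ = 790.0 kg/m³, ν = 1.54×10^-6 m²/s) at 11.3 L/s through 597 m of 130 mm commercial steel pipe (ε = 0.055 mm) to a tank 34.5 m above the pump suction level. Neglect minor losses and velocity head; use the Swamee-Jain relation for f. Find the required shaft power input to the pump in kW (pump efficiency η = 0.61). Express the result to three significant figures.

V = 4Q/(πD²) = 0.8513 m/s; Re = 7.19×10^4; ε/D = 4.23×10^-4; f = 0.02106
h_f = f(L/D)V²/2g = 3.573 m
Total head H = z + h_f = 34.5 + 3.573 = 38.07 m
P_hyd = ρgQH = 790.0·9.81·0.0113·38.07 = 3.334 kW
P_shaft = P_hyd/η = 3.334/0.61 = 5.466 kW

P_shaft ≈ 5.47 kW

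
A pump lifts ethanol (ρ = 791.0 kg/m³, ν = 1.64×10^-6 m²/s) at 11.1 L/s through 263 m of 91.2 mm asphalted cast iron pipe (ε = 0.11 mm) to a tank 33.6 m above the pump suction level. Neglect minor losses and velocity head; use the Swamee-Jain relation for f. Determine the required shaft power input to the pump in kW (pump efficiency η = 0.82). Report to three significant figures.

V = 4Q/(πD²) = 1.699 m/s; Re = 9.45×10^4; ε/D = 0.00121; f = 0.02315
h_f = f(L/D)V²/2g = 9.822 m
Total head H = z + h_f = 33.6 + 9.822 = 43.42 m
P_hyd = ρgQH = 791.0·9.81·0.0111·43.42 = 3.740 kW
P_shaft = P_hyd/η = 3.740/0.82 = 4.561 kW

P_shaft ≈ 4.56 kW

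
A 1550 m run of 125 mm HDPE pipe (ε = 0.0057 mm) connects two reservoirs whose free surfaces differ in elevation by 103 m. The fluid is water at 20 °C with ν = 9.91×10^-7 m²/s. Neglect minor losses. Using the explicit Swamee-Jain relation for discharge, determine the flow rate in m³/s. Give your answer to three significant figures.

Q ≈ 0.0417 m³/s

Swamee-Jain (Type II): Q = -0.965·√(gD⁵h_f/L)·ln[ε/(3.7D) + √(3.17ν²L/(gD³h_f))]
√(gD⁵h_f/L) = √(9.81·0.125⁵·103/1550) = 0.004460
ε/(3.7D) = 1.23×10^-5; √(3.17ν²L/(gD³h_f)) = 4.94×10^-5
Q = -0.965·0.004460·ln(6.177×10^-5) = 0.04172 m³/s
Check: V = 3.40 m/s, Re = 4.29×10^5, f = 0.01409, h_f = 103 m ≈ 103 m ✓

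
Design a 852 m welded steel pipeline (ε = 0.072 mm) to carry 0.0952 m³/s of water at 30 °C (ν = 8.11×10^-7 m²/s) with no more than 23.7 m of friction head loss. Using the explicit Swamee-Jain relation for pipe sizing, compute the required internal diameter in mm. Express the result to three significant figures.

D ≈ 217 mm

Swamee-Jain (Type III): D = 0.66·[ε^1.25·(LQ²/(gh_f))^4.75 + ν·Q^9.4·(L/(gh_f))^5.2]^0.04
LQ²/(gh_f) = 0.03321; L/(gh_f) = 3.665
Term 1 = ε^1.25·(…)^4.75 = 6.28×10^-13; Term 2 = ν·Q^9.4·(…)^5.2 = 1.74×10^-13
D = 0.66·(6.28×10^-13 + 1.74×10^-13)^0.04 = 0.2166 m = 217 mm
Check: V = 2.58 m/s, Re = 6.90×10^5, f = 0.01631, h_f = 21.8 m ≈ 23.7 m ✓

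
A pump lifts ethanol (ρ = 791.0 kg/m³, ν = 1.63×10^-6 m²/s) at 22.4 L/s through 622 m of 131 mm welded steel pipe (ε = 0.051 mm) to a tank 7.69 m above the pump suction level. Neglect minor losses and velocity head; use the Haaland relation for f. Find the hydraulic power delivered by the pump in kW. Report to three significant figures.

P_hyd ≈ 3.53 kW

V = 4Q/(πD²) = 1.662 m/s; Re = 1.34×10^5; ε/D = 3.89×10^-4; f = 0.01886
h_f = f(L/D)V²/2g = 12.61 m
Total head H = z + h_f = 7.69 + 12.61 = 20.30 m
P_hyd = ρgQH = 791.0·9.81·0.0224·20.30 = 3.528 kW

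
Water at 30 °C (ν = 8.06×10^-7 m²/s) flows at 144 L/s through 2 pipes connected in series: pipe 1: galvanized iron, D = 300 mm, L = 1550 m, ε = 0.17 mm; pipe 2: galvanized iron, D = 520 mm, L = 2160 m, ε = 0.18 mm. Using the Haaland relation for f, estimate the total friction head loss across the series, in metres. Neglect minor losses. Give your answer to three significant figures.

H ≈ 21.0 m

Pipe 1: V = 2.037 m/s, Re = 7.58×10^5, ε/D = 5.67×10^-4, f = 0.01774, h_1 = f(L/D)V²/2g = 19.38 m
Pipe 2: V = 0.6781 m/s, Re = 4.37×10^5, ε/D = 3.46×10^-4, f = 0.01665, h_2 = f(L/D)V²/2g = 1.621 m
Series → Q common, losses add: H = Σh = 21.00 m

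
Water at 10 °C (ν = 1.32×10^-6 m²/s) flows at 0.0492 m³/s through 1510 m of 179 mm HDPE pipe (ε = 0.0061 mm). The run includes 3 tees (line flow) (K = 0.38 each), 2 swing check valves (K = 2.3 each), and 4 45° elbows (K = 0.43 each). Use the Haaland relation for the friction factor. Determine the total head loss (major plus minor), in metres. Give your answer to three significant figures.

V = 4Q/(πD²) = 1.955 m/s; V²/2g = 0.1948 m
Re = 2.65×10^5, ε/D = 3.41×10^-5 → f = 0.01495 (Haaland)
Major: h_f = f(L/D)·V²/2g = 0.01495·8436·0.1948 = 24.57 m
Minor: ΣK = 7.46; h_m = ΣK·V²/2g = 1.453 m
Total H_L = 24.57 + 1.453 = 26.02 m

H_L ≈ 26.0 m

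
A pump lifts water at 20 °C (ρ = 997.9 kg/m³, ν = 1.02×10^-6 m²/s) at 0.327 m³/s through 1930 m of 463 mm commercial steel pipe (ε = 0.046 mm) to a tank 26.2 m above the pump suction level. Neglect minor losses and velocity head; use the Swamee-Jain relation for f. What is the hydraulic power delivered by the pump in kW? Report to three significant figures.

P_hyd ≈ 119 kW

V = 4Q/(πD²) = 1.942 m/s; Re = 8.82×10^5; ε/D = 9.94×10^-5; f = 0.01365
h_f = f(L/D)V²/2g = 10.94 m
Total head H = z + h_f = 26.2 + 10.94 = 37.14 m
P_hyd = ρgQH = 997.9·9.81·0.327·37.14 = 118.9 kW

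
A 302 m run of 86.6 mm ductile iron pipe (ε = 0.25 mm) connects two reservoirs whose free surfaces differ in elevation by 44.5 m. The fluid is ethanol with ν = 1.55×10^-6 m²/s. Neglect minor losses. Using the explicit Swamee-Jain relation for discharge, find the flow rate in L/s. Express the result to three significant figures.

Swamee-Jain (Type II): Q = -0.965·√(gD⁵h_f/L)·ln[ε/(3.7D) + √(3.17ν²L/(gD³h_f))]
√(gD⁵h_f/L) = √(9.81·0.0866⁵·44.5/302) = 0.002653
ε/(3.7D) = 7.80×10^-4; √(3.17ν²L/(gD³h_f)) = 9.01×10^-5
Q = -0.965·0.002653·ln(8.703×10^-4) = 0.01804 m³/s
Check: V = 3.06 m/s, Re = 1.71×10^5, f = 0.02688, h_f = 44.8 m ≈ 44.5 m ✓

Q ≈ 18.0 L/s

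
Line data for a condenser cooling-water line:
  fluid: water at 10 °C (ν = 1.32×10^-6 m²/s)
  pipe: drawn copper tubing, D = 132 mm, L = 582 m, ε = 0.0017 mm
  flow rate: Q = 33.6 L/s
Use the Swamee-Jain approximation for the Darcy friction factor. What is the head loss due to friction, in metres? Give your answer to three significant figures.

h_f ≈ 20.4 m

V = 4Q/(πD²) = 4·0.0336/(π·0.132²) = 2.455 m/s
Re = VD/ν = 2.455·0.132/1.32×10^-6 = 2.46×10^5 → turbulent
ε/D = 0.0017/132 = 1.29×10^-5
Swamee-Jain: f = 0.01506
h_f = f(L/D)V²/(2g) = 0.01506·(582/0.132)·2.455²/(2·9.81) = 20.41 m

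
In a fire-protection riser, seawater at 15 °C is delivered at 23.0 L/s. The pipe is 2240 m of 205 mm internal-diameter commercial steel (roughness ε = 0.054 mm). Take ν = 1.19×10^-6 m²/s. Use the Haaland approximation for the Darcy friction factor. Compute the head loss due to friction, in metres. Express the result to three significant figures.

h_f ≈ 5.00 m

V = 4Q/(πD²) = 4·0.0230/(π·0.205²) = 0.6968 m/s
Re = VD/ν = 0.6968·0.205/1.19×10^-6 = 1.20×10^5 → turbulent
ε/D = 0.054/205 = 2.63×10^-4
Haaland: f = 0.01850
h_f = f(L/D)V²/(2g) = 0.01850·(2240/0.205)·0.6968²/(2·9.81) = 5.004 m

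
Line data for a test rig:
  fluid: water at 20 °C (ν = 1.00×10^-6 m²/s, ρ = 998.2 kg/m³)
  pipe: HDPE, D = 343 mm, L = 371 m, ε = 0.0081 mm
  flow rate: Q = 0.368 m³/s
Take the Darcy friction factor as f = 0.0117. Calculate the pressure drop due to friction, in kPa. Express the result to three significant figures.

Δp ≈ 100 kPa

V = 4Q/(πD²) = 4·0.368/(π·0.343²) = 3.983 m/s
h_f = f(L/D)V²/(2g) = 0.01170·(371/0.343)·3.983²/(2·9.81) = 10.23 m
Δp = ρg·h_f = 998.2·9.81·10.23 = 100.2 kPa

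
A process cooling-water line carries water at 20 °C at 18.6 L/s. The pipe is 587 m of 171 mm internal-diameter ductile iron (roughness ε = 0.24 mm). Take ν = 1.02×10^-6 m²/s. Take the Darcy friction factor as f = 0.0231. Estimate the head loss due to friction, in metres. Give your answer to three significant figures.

V = 4Q/(πD²) = 4·0.0186/(π·0.171²) = 0.8099 m/s
h_f = f(L/D)V²/(2g) = 0.02310·(587/0.171)·0.8099²/(2·9.81) = 2.651 m

h_f ≈ 2.65 m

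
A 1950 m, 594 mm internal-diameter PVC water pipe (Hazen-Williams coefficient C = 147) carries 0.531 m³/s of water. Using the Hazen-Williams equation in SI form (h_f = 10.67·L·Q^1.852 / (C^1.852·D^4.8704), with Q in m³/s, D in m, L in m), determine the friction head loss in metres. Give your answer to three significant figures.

h_f ≈ 7.89 m

h_f = 10.67·1950·0.531^1.852 / (147^1.852·0.594^4.8704) = 7.888 m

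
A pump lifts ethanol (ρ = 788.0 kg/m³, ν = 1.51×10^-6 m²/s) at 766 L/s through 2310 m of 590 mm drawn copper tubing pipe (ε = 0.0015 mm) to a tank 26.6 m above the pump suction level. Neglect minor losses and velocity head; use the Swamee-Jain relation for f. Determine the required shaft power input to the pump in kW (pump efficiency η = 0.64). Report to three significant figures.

P_shaft ≈ 413 kW

V = 4Q/(πD²) = 2.802 m/s; Re = 1.09×10^6; ε/D = 2.54×10^-6; f = 0.01150
h_f = f(L/D)V²/2g = 18.01 m
Total head H = z + h_f = 26.6 + 18.01 = 44.61 m
P_hyd = ρgQH = 788.0·9.81·0.766·44.61 = 264.2 kW
P_shaft = P_hyd/η = 264.2/0.64 = 412.8 kW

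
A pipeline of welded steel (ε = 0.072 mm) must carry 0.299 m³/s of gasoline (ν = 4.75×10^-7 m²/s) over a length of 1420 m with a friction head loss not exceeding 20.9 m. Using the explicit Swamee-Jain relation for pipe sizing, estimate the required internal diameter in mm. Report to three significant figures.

Swamee-Jain (Type III): D = 0.66·[ε^1.25·(LQ²/(gh_f))^4.75 + ν·Q^9.4·(L/(gh_f))^5.2]^0.04
LQ²/(gh_f) = 0.6192; L/(gh_f) = 6.926
Term 1 = ε^1.25·(…)^4.75 = 6.80×10^-7; Term 2 = ν·Q^9.4·(…)^5.2 = 1.31×10^-7
D = 0.66·(6.80×10^-7 + 1.31×10^-7)^0.04 = 0.3766 m = 377 mm
Check: V = 2.68 m/s, Re = 2.13×10^6, f = 0.01418, h_f = 19.6 m ≈ 20.9 m ✓

D ≈ 377 mm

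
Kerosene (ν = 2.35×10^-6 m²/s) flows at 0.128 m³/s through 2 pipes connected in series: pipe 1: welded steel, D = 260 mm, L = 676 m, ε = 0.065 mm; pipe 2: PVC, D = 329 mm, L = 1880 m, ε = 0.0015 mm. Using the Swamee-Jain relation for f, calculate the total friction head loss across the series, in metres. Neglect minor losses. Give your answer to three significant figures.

H ≈ 23.2 m

Pipe 1: V = 2.411 m/s, Re = 2.67×10^5, ε/D = 2.50×10^-4, f = 0.01690, h_1 = f(L/D)V²/2g = 13.02 m
Pipe 2: V = 1.506 m/s, Re = 2.11×10^5, ε/D = 4.56×10^-6, f = 0.01542, h_2 = f(L/D)V²/2g = 10.18 m
Series → Q common, losses add: H = Σh = 23.20 m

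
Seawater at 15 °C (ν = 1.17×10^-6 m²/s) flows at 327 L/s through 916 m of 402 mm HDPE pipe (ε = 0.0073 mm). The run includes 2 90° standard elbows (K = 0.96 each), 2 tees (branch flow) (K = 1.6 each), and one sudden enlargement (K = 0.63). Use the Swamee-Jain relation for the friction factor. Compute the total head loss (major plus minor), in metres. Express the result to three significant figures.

H_L ≈ 11.4 m

V = 4Q/(πD²) = 2.576 m/s; V²/2g = 0.3383 m
Re = 8.85×10^5, ε/D = 1.82×10^-5 → f = 0.01225 (Swamee-Jain)
Major: h_f = f(L/D)·V²/2g = 0.01225·2279·0.3383 = 9.445 m
Minor: ΣK = 5.75; h_m = ΣK·V²/2g = 1.945 m
Total H_L = 9.445 + 1.945 = 11.39 m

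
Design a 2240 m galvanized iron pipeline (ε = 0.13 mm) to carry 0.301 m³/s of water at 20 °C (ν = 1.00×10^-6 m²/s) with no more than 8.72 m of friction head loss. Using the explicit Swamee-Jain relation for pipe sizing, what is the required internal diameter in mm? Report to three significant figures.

Swamee-Jain (Type III): D = 0.66·[ε^1.25·(LQ²/(gh_f))^4.75 + ν·Q^9.4·(L/(gh_f))^5.2]^0.04
LQ²/(gh_f) = 2.372; L/(gh_f) = 26.19
Term 1 = ε^1.25·(…)^4.75 = 8.41×10^-4; Term 2 = ν·Q^9.4·(…)^5.2 = 2.97×10^-4
D = 0.66·(8.41×10^-4 + 2.97×10^-4)^0.04 = 0.5032 m = 503 mm
Check: V = 1.51 m/s, Re = 7.62×10^5, f = 0.01559, h_f = 8.10 m ≈ 8.72 m ✓

D ≈ 503 mm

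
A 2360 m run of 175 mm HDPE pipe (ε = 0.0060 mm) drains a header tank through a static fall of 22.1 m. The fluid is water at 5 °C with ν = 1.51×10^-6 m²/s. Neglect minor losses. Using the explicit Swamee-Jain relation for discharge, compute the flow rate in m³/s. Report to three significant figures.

Q ≈ 0.0335 m³/s

Swamee-Jain (Type II): Q = -0.965·√(gD⁵h_f/L)·ln[ε/(3.7D) + √(3.17ν²L/(gD³h_f))]
√(gD⁵h_f/L) = √(9.81·0.175⁵·22.1/2360) = 0.003883
ε/(3.7D) = 9.27×10^-6; √(3.17ν²L/(gD³h_f)) = 1.21×10^-4
Q = -0.965·0.003883·ln(1.304×10^-4) = 0.03352 m³/s
Check: V = 1.39 m/s, Re = 1.61×10^5, f = 0.01647, h_f = 22.0 m ≈ 22.1 m ✓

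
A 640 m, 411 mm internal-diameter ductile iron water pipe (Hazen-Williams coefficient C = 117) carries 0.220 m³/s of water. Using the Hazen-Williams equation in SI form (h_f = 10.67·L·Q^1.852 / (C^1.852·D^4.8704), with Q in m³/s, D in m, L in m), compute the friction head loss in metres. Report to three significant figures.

h_f ≈ 4.64 m

h_f = 10.67·640·0.220^1.852 / (117^1.852·0.411^4.8704) = 4.645 m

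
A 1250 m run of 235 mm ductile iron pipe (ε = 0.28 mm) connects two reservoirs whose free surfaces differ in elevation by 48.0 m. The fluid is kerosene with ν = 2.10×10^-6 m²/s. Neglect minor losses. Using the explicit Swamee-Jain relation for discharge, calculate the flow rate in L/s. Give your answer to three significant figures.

Q ≈ 125 L/s

Swamee-Jain (Type II): Q = -0.965·√(gD⁵h_f/L)·ln[ε/(3.7D) + √(3.17ν²L/(gD³h_f))]
√(gD⁵h_f/L) = √(9.81·0.235⁵·48.0/1250) = 0.01643
ε/(3.7D) = 3.22×10^-4; √(3.17ν²L/(gD³h_f)) = 5.35×10^-5
Q = -0.965·0.01643·ln(3.755×10^-4) = 0.1251 m³/s
Check: V = 2.88 m/s, Re = 3.23×10^5, f = 0.02145, h_f = 48.3 m ≈ 48.0 m ✓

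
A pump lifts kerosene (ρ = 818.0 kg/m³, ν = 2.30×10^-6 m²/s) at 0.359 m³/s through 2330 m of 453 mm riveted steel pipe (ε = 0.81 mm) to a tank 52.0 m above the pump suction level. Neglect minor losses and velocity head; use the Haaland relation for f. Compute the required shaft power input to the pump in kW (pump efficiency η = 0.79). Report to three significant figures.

P_shaft ≈ 300 kW

V = 4Q/(πD²) = 2.227 m/s; Re = 4.39×10^5; ε/D = 0.00179; f = 0.02318
h_f = f(L/D)V²/2g = 30.15 m
Total head H = z + h_f = 52.0 + 30.15 = 82.15 m
P_hyd = ρgQH = 818.0·9.81·0.359·82.15 = 236.7 kW
P_shaft = P_hyd/η = 236.7/0.79 = 299.6 kW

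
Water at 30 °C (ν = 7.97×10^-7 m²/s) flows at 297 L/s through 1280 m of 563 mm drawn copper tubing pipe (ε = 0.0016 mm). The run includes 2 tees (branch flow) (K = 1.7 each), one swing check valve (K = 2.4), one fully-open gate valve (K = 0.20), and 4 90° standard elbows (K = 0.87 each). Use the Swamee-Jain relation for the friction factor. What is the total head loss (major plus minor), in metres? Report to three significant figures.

V = 4Q/(πD²) = 1.193 m/s; V²/2g = 0.07254 m
Re = 8.43×10^5, ε/D = 2.84×10^-6 → f = 0.01201 (Swamee-Jain)
Major: h_f = f(L/D)·V²/2g = 0.01201·2274·0.07254 = 1.981 m
Minor: ΣK = 9.48; h_m = ΣK·V²/2g = 0.6877 m
Total H_L = 1.981 + 0.6877 = 2.669 m

H_L ≈ 2.67 m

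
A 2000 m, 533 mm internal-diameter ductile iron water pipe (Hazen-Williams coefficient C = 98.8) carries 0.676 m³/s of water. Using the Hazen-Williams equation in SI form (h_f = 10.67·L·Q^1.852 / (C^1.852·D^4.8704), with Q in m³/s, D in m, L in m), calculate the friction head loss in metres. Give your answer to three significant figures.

h_f ≈ 44.8 m

h_f = 10.67·2000·0.676^1.852 / (98.8^1.852·0.533^4.8704) = 44.76 m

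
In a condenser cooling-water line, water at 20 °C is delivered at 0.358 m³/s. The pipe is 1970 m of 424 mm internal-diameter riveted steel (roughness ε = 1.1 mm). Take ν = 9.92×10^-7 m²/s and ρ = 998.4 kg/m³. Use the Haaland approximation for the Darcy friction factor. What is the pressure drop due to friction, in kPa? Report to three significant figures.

V = 4Q/(πD²) = 4·0.358/(π·0.424²) = 2.535 m/s
Re = VD/ν = 2.535·0.424/9.92×10^-7 = 1.08×10^6 → turbulent
ε/D = 1.1/424 = 0.00259
Haaland: f = 0.02530
h_f = f(L/D)V²/(2g) = 0.02530·(1970/0.424)·2.535²/(2·9.81) = 38.52 m
Δp = ρg·h_f = 998.4·9.81·38.52 = 377.3 kPa

Δp ≈ 377 kPa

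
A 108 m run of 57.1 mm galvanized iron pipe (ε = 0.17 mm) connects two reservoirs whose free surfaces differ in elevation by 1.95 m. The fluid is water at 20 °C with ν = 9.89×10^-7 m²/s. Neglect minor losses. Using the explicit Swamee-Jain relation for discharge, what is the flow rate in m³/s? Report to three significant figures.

Swamee-Jain (Type II): Q = -0.965·√(gD⁵h_f/L)·ln[ε/(3.7D) + √(3.17ν²L/(gD³h_f))]
√(gD⁵h_f/L) = √(9.81·0.0571⁵·1.95/108) = 3.279×10^-4
ε/(3.7D) = 8.05×10^-4; √(3.17ν²L/(gD³h_f)) = 3.07×10^-4
Q = -0.965·3.279×10^-4·ln(0.001111) = 0.002152 m³/s
Check: V = 0.841 m/s, Re = 4.85×10^4, f = 0.02896, h_f = 1.97 m ≈ 1.95 m ✓

Q ≈ 0.00215 m³/s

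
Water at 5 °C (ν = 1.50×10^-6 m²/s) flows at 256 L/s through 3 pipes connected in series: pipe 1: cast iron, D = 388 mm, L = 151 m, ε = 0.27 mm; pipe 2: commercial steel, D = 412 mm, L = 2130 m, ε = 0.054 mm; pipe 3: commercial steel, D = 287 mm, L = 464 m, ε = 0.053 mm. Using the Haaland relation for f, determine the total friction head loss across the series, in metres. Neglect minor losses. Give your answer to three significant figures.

Pipe 1: V = 2.165 m/s, Re = 5.60×10^5, ε/D = 6.96×10^-4, f = 0.01865, h_1 = f(L/D)V²/2g = 1.734 m
Pipe 2: V = 1.920 m/s, Re = 5.27×10^5, ε/D = 1.31×10^-4, f = 0.01452, h_2 = f(L/D)V²/2g = 14.11 m
Pipe 3: V = 3.957 m/s, Re = 7.57×10^5, ε/D = 1.85×10^-4, f = 0.01467, h_3 = f(L/D)V²/2g = 18.93 m
Series → Q common, losses add: H = Σh = 34.78 m

H ≈ 34.8 m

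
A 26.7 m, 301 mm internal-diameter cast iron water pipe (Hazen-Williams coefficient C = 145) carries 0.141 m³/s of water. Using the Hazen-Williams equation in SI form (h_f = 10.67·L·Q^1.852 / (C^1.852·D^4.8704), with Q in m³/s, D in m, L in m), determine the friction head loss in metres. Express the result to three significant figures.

h_f ≈ 0.260 m

h_f = 10.67·26.7·0.141^1.852 / (145^1.852·0.301^4.8704) = 0.2605 m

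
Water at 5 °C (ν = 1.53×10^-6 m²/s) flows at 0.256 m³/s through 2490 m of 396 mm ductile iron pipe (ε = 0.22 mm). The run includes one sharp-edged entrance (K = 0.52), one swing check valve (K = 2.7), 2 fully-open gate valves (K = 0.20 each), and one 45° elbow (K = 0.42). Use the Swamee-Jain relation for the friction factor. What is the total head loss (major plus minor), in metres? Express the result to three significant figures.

V = 4Q/(πD²) = 2.079 m/s; V²/2g = 0.2202 m
Re = 5.38×10^5, ε/D = 5.56×10^-4 → f = 0.01806 (Swamee-Jain)
Major: h_f = f(L/D)·V²/2g = 0.01806·6288·0.2202 = 25.00 m
Minor: ΣK = 4.04; h_m = ΣK·V²/2g = 0.8896 m
Total H_L = 25.00 + 0.8896 = 25.89 m

H_L ≈ 25.9 m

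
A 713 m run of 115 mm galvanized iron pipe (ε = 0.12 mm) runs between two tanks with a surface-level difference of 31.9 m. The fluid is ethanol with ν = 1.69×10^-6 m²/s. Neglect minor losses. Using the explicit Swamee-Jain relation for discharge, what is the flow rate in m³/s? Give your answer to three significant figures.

Q ≈ 0.0224 m³/s

Swamee-Jain (Type II): Q = -0.965·√(gD⁵h_f/L)·ln[ε/(3.7D) + √(3.17ν²L/(gD³h_f))]
√(gD⁵h_f/L) = √(9.81·0.115⁵·31.9/713) = 0.002971
ε/(3.7D) = 2.82×10^-4; √(3.17ν²L/(gD³h_f)) = 1.16×10^-4
Q = -0.965·0.002971·ln(3.985×10^-4) = 0.02244 m³/s
Check: V = 2.16 m/s, Re = 1.47×10^5, f = 0.02179, h_f = 32.2 m ≈ 31.9 m ✓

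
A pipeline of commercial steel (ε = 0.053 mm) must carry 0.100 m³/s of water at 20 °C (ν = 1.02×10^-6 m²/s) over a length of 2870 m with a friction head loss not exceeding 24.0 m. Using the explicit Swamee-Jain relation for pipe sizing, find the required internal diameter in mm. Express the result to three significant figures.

Swamee-Jain (Type III): D = 0.66·[ε^1.25·(LQ²/(gh_f))^4.75 + ν·Q^9.4·(L/(gh_f))^5.2]^0.04
LQ²/(gh_f) = 0.1219; L/(gh_f) = 12.19
Term 1 = ε^1.25·(…)^4.75 = 2.06×10^-10; Term 2 = ν·Q^9.4·(…)^5.2 = 1.80×10^-10
D = 0.66·(2.06×10^-10 + 1.80×10^-10)^0.04 = 0.2773 m = 277 mm
Check: V = 1.66 m/s, Re = 4.50×10^5, f = 0.01557, h_f = 22.5 m ≈ 24.0 m ✓

D ≈ 277 mm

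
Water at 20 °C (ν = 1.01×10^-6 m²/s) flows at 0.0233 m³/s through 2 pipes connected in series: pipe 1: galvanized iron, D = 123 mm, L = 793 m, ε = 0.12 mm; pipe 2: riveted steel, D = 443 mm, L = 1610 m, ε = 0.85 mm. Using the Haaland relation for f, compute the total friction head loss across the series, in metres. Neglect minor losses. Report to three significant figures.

H ≈ 26.2 m

Pipe 1: V = 1.961 m/s, Re = 2.39×10^5, ε/D = 9.76×10^-4, f = 0.02063, h_1 = f(L/D)V²/2g = 26.06 m
Pipe 2: V = 0.1512 m/s, Re = 6.63×10^4, ε/D = 0.00192, f = 0.02546, h_2 = f(L/D)V²/2g = 0.1078 m
Series → Q common, losses add: H = Σh = 26.17 m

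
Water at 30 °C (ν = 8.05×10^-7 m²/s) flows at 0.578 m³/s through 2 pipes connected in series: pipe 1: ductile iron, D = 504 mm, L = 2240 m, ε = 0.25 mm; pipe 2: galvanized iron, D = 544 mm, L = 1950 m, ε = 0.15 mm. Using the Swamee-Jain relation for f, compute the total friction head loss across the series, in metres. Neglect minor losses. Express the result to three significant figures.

H ≈ 49.6 m

Pipe 1: V = 2.897 m/s, Re = 1.81×10^6, ε/D = 4.96×10^-4, f = 0.01703, h_1 = f(L/D)V²/2g = 32.38 m
Pipe 2: V = 2.487 m/s, Re = 1.68×10^6, ε/D = 2.76×10^-4, f = 0.01523, h_2 = f(L/D)V²/2g = 17.21 m
Series → Q common, losses add: H = Σh = 49.59 m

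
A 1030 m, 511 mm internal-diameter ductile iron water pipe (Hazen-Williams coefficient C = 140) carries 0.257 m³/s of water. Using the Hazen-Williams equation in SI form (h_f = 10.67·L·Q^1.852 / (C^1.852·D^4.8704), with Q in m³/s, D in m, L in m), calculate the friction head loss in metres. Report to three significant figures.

h_f = 10.67·1030·0.257^1.852 / (140^1.852·0.511^4.8704) = 2.476 m

h_f ≈ 2.48 m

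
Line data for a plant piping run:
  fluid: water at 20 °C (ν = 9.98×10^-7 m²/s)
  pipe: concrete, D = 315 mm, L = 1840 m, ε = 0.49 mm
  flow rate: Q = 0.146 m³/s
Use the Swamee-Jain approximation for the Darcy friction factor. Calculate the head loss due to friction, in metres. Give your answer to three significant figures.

V = 4Q/(πD²) = 4·0.146/(π·0.315²) = 1.873 m/s
Re = VD/ν = 1.873·0.315/9.98×10^-7 = 5.91×10^5 → turbulent
ε/D = 0.49/315 = 0.00156
Swamee-Jain: f = 0.02241
h_f = f(L/D)V²/(2g) = 0.02241·(1840/0.315)·1.873²/(2·9.81) = 23.42 m

h_f ≈ 23.4 m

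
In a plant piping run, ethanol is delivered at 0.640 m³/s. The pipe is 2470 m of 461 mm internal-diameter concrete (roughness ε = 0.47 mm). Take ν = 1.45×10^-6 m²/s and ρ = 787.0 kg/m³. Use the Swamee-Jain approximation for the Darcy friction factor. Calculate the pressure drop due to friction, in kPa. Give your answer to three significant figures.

Δp ≈ 622 kPa

V = 4Q/(πD²) = 4·0.640/(π·0.461²) = 3.834 m/s
Re = VD/ν = 3.834·0.461/1.45×10^-6 = 1.22×10^6 → turbulent
ε/D = 0.47/461 = 0.00102
Swamee-Jain: f = 0.02006
h_f = f(L/D)V²/(2g) = 0.02006·(2470/0.461)·3.834²/(2·9.81) = 80.52 m
Δp = ρg·h_f = 787.0·9.81·80.52 = 621.6 kPa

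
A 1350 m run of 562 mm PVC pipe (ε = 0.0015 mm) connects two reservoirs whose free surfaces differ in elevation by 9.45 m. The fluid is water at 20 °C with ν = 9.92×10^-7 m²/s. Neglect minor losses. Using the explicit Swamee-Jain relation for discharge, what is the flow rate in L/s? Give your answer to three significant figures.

Q ≈ 659 L/s

Swamee-Jain (Type II): Q = -0.965·√(gD⁵h_f/L)·ln[ε/(3.7D) + √(3.17ν²L/(gD³h_f))]
√(gD⁵h_f/L) = √(9.81·0.562⁵·9.45/1350) = 0.06205
ε/(3.7D) = 7.21×10^-7; √(3.17ν²L/(gD³h_f)) = 1.60×10^-5
Q = -0.965·0.06205·ln(1.672×10^-5) = 0.6586 m³/s
Check: V = 2.65 m/s, Re = 1.50×10^6, f = 0.01094, h_f = 9.44 m ≈ 9.45 m ✓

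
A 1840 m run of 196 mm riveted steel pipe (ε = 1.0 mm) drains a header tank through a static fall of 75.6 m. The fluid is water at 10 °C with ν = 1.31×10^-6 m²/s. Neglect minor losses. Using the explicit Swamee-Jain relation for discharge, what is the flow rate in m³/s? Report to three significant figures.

Q ≈ 0.0683 m³/s

Swamee-Jain (Type II): Q = -0.965·√(gD⁵h_f/L)·ln[ε/(3.7D) + √(3.17ν²L/(gD³h_f))]
√(gD⁵h_f/L) = √(9.81·0.196⁵·75.6/1840) = 0.01080
ε/(3.7D) = 0.00138; √(3.17ν²L/(gD³h_f)) = 4.23×10^-5
Q = -0.965·0.01080·ln(0.001421) = 0.06831 m³/s
Check: V = 2.26 m/s, Re = 3.39×10^5, f = 0.03096, h_f = 75.9 m ≈ 75.6 m ✓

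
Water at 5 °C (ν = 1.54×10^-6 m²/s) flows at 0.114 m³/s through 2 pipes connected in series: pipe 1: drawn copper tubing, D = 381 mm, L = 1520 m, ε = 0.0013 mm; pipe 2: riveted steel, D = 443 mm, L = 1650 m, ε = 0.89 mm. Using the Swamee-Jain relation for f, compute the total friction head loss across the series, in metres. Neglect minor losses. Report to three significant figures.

H ≈ 5.58 m

Pipe 1: V = 0.9999 m/s, Re = 2.47×10^5, ε/D = 3.41×10^-6, f = 0.01494, h_1 = f(L/D)V²/2g = 3.038 m
Pipe 2: V = 0.7396 m/s, Re = 2.13×10^5, ε/D = 0.00201, f = 0.02446, h_2 = f(L/D)V²/2g = 2.540 m
Series → Q common, losses add: H = Σh = 5.578 m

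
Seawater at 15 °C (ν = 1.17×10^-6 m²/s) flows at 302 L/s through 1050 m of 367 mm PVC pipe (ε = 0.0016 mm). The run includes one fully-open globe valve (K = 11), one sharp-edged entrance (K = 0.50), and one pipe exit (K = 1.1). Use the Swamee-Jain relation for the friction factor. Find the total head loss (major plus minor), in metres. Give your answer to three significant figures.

H_L ≈ 19.4 m

V = 4Q/(πD²) = 2.855 m/s; V²/2g = 0.4154 m
Re = 8.95×10^5, ε/D = 4.36×10^-6 → f = 0.01193 (Swamee-Jain)
Major: h_f = f(L/D)·V²/2g = 0.01193·2861·0.4154 = 14.18 m
Minor: ΣK = 12.6; h_m = ΣK·V²/2g = 5.234 m
Total H_L = 14.18 + 5.234 = 19.41 m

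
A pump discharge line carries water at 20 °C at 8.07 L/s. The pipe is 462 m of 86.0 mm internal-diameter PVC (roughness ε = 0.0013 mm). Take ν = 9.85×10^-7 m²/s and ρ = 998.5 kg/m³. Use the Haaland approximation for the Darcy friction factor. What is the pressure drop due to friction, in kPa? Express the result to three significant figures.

V = 4Q/(πD²) = 4·0.00807/(π·0.0860²) = 1.389 m/s
Re = VD/ν = 1.389·0.0860/9.85×10^-7 = 1.21×10^5 → turbulent
ε/D = 0.0013/86.0 = 1.51×10^-5
Haaland: f = 0.01719
h_f = f(L/D)V²/(2g) = 0.01719·(462/0.0860)·1.389²/(2·9.81) = 9.085 m
Δp = ρg·h_f = 998.5·9.81·9.085 = 88.99 kPa

Δp ≈ 89.0 kPa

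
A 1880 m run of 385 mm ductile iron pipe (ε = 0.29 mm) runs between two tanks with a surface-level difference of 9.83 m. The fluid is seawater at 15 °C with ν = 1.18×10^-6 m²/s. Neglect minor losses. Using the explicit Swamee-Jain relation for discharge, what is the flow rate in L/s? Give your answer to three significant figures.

Swamee-Jain (Type II): Q = -0.965·√(gD⁵h_f/L)·ln[ε/(3.7D) + √(3.17ν²L/(gD³h_f))]
√(gD⁵h_f/L) = √(9.81·0.385⁵·9.83/1880) = 0.02083
ε/(3.7D) = 2.04×10^-4; √(3.17ν²L/(gD³h_f)) = 3.88×10^-5
Q = -0.965·0.02083·ln(2.424×10^-4) = 0.1673 m³/s
Check: V = 1.44 m/s, Re = 4.69×10^5, f = 0.01924, h_f = 9.90 m ≈ 9.83 m ✓

Q ≈ 167 L/s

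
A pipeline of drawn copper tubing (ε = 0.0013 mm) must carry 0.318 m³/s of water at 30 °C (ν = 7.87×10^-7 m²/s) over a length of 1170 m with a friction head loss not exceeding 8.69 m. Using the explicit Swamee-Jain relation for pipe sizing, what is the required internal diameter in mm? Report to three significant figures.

D ≈ 422 mm

Swamee-Jain (Type III): D = 0.66·[ε^1.25·(LQ²/(gh_f))^4.75 + ν·Q^9.4·(L/(gh_f))^5.2]^0.04
LQ²/(gh_f) = 1.388; L/(gh_f) = 13.72
Term 1 = ε^1.25·(…)^4.75 = 2.08×10^-7; Term 2 = ν·Q^9.4·(…)^5.2 = 1.36×10^-5
D = 0.66·(2.08×10^-7 + 1.36×10^-5)^0.04 = 0.4219 m = 422 mm
Check: V = 2.28 m/s, Re = 1.22×10^6, f = 0.01132, h_f = 8.28 m ≈ 8.69 m ✓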